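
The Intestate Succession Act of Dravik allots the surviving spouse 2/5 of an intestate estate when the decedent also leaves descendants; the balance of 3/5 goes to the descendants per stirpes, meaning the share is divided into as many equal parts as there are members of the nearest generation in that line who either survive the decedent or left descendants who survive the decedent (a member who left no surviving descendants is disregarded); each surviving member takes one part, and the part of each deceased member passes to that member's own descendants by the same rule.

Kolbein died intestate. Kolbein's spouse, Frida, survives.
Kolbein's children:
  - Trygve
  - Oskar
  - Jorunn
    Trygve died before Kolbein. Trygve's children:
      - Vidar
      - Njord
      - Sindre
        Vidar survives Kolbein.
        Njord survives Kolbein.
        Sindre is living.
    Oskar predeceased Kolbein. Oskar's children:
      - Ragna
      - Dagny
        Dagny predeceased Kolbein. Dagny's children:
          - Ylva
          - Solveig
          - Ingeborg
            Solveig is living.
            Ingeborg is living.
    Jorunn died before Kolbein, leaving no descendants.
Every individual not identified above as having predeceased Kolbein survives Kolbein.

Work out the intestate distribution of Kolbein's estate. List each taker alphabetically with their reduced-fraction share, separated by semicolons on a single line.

Frida, as surviving spouse, takes 2/5.
The remaining 3/5 passes to Kolbein's descendants per stirpes.
Jorunn left no surviving issue, so that branch lapses and is disregarded.
The 3/5 is divided into 2 equal shares of 3/10 among Trygve, Oskar.
Trygve predeceased; the 3/10 allotted to Trygve's branch passes to Trygve's issue by representation.
The 3/10 is divided into 3 equal shares of 1/10 among Vidar, Njord, Sindre.
Vidar is living and takes 1/10.
Njord is living and takes 1/10.
Sindre is living and takes 1/10.
Oskar predeceased; the 3/10 allotted to Oskar's branch passes to Oskar's issue by representation.
The 3/10 is divided into 2 equal shares of 3/20 among Ragna, Dagny.
Ragna is living and takes 3/20.
Dagny predeceased; the 3/20 allotted to Dagny's branch passes to Dagny's issue by representation.
The 3/20 is divided into 3 equal shares of 1/20 among Ylva, Solveig, Ingeborg.
Ylva is living and takes 1/20.
Solveig is living and takes 1/20.
Ingeborg is living and takes 1/20.

Frida 2/5; Ingeborg 1/20; Njord 1/10; Ragna 3/20; Sindre 1/10; Solveig 1/20; Vidar 1/10; Ylva 1/20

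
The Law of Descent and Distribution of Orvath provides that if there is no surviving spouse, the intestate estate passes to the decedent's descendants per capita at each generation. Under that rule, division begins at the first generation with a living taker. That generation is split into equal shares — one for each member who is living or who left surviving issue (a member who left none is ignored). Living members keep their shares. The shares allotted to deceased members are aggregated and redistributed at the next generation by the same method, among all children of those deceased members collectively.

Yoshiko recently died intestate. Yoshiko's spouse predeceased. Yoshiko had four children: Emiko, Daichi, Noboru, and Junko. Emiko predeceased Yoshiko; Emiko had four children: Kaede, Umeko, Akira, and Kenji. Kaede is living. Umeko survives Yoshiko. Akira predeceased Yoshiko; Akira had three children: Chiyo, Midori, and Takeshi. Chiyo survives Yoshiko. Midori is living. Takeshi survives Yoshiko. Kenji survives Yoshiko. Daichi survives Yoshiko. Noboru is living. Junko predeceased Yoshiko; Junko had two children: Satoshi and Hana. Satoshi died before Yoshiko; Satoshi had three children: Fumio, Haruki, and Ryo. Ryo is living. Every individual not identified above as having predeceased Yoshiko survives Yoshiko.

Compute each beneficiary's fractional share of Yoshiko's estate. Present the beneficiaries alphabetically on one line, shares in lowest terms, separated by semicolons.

Chiyo 1/36; Daichi 1/4; Fumio 1/36; Hana 1/12; Haruki 1/36; Kaede 1/12; Kenji 1/12; Midori 1/36; Noboru 1/4; Ryo 1/36; Takeshi 1/36; Umeko 1/12

There is no surviving spouse, so the entire estate passes to Yoshiko's descendants per capita at each generation.
At generation 1 (Emiko, Daichi, Noboru, Junko) there are 4 shares of (1)/4 = 1/4 each.
Living: Daichi and Noboru — each takes 1/4.
Deceased: Emiko and Junko. Their combined 1/2 is pooled and carried to generation 2.
At generation 2 (Kaede, Umeko, Akira, Kenji, Satoshi, Hana) there are 6 shares of (1/2)/6 = 1/12 each.
Living: Kaede, Umeko, Kenji, and Hana — each takes 1/12.
Deceased: Akira and Satoshi. Their combined 1/6 is pooled and carried to generation 3.
At generation 3 (Chiyo, Midori, Takeshi, Fumio, Haruki, Ryo) there are 6 shares of (1/6)/6 = 1/36 each.
Living: Chiyo, Midori, Takeshi, Fumio, Haruki, and Ryo — each takes 1/36.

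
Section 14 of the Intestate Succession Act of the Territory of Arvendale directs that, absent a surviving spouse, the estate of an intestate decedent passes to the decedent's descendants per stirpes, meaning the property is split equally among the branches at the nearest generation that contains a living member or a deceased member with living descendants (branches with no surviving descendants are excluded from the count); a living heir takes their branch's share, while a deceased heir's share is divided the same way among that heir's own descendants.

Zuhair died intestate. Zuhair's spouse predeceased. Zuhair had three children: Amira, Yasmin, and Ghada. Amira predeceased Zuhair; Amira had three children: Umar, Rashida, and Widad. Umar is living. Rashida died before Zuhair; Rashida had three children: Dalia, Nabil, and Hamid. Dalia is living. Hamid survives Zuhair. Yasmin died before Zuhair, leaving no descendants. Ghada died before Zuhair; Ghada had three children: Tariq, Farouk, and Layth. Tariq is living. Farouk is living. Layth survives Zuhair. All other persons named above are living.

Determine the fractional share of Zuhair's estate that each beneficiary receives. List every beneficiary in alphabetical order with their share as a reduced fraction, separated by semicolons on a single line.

There is no surviving spouse, so the entire estate passes to Zuhair's descendants per stirpes.
Yasmin left no surviving issue, so that branch lapses and is disregarded.
The estate is divided into 2 equal shares of 1/2 among Amira, Ghada.
Amira predeceased; the 1/2 allotted to Amira's branch passes to Amira's issue by representation.
The 1/2 is divided into 3 equal shares of 1/6 among Umar, Rashida, Widad.
Umar is living and takes 1/6.
Rashida predeceased; the 1/6 allotted to Rashida's branch passes to Rashida's issue by representation.
The 1/6 is divided into 3 equal shares of 1/18 among Dalia, Nabil, Hamid.
Dalia is living and takes 1/18.
Nabil is living and takes 1/18.
Hamid is living and takes 1/18.
Widad is living and takes 1/6.
Ghada predeceased; the 1/2 allotted to Ghada's branch passes to Ghada's issue by representation.
The 1/2 is divided into 3 equal shares of 1/6 among Tariq, Farouk, Layth.
Tariq is living and takes 1/6.
Farouk is living and takes 1/6.
Layth is living and takes 1/6.

Dalia 1/18; Farouk 1/6; Hamid 1/18; Layth 1/6; Nabil 1/18; Tariq 1/6; Umar 1/6; Widad 1/6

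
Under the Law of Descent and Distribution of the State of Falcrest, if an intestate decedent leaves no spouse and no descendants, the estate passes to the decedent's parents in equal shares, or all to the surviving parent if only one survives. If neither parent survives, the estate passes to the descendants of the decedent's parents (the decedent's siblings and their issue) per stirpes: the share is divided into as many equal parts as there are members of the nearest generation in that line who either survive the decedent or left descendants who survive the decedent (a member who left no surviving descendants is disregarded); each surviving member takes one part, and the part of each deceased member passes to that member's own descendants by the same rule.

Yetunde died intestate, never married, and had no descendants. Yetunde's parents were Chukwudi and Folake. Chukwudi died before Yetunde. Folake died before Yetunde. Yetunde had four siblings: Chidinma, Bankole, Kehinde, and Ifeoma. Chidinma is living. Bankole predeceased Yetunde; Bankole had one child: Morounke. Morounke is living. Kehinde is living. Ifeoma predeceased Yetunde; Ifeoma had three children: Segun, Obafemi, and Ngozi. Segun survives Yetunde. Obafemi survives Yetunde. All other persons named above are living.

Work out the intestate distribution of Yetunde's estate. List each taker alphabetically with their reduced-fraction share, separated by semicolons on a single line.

Chidinma 1/4; Kehinde 1/4; Morounke 1/4; Ngozi 1/12; Obafemi 1/12; Segun 1/12

Neither parent survives and there are no descendants, so the estate passes to Yetunde's siblings and their issue per stirpes.
The estate is divided into 4 equal shares of 1/4 among Chidinma, Bankole, Kehinde, Ifeoma.
Chidinma is living and takes 1/4.
Bankole predeceased; the 1/4 allotted to Bankole's branch passes to Bankole's issue by representation.
Morounke is the sole taker at this level and receives the full 1/4.
Kehinde is living and takes 1/4.
Ifeoma predeceased; the 1/4 allotted to Ifeoma's branch passes to Ifeoma's issue by representation.
The 1/4 is divided into 3 equal shares of 1/12 among Segun, Obafemi, Ngozi.
Segun is living and takes 1/12.
Obafemi is living and takes 1/12.
Ngozi is living and takes 1/12.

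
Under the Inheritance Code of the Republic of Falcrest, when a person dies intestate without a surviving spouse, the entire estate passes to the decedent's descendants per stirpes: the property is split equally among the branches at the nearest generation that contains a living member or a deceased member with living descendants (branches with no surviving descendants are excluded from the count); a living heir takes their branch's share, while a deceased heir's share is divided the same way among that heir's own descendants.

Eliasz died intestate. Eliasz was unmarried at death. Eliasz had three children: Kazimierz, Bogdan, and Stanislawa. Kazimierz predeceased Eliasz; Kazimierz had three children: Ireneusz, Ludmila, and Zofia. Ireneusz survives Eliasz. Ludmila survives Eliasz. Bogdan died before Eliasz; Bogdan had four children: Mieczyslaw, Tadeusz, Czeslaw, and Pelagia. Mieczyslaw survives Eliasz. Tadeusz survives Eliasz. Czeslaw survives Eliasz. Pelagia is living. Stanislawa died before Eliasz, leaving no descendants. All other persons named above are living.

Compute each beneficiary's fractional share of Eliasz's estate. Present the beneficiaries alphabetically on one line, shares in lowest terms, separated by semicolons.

Czeslaw 1/8; Ireneusz 1/6; Ludmila 1/6; Mieczyslaw 1/8; Pelagia 1/8; Tadeusz 1/8; Zofia 1/6

There is no surviving spouse, so the entire estate passes to Eliasz's descendants per stirpes.
Stanislawa left no surviving issue, so that branch lapses and is disregarded.
The estate is divided into 2 equal shares of 1/2 among Kazimierz, Bogdan.
Kazimierz predeceased; the 1/2 allotted to Kazimierz's branch passes to Kazimierz's issue by representation.
The 1/2 is divided into 3 equal shares of 1/6 among Ireneusz, Ludmila, Zofia.
Ireneusz is living and takes 1/6.
Ludmila is living and takes 1/6.
Zofia is living and takes 1/6.
Bogdan predeceased; the 1/2 allotted to Bogdan's branch passes to Bogdan's issue by representation.
The 1/2 is divided into 4 equal shares of 1/8 among Mieczyslaw, Tadeusz, Czeslaw, Pelagia.
Mieczyslaw is living and takes 1/8.
Tadeusz is living and takes 1/8.
Czeslaw is living and takes 1/8.
Pelagia is living and takes 1/8.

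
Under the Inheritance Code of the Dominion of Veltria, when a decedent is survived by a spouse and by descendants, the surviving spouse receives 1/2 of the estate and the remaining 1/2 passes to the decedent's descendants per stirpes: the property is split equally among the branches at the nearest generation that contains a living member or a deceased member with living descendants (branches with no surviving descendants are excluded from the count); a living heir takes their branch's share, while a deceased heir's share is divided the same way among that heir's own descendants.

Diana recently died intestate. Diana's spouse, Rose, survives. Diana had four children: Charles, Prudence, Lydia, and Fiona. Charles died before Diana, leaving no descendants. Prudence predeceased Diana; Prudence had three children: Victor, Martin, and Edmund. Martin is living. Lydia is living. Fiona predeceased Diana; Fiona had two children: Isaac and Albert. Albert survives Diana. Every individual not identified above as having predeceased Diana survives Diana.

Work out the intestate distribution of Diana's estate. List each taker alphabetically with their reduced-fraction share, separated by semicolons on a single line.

Rose, as surviving spouse, takes 1/2.
The remaining 1/2 passes to Diana's descendants per stirpes.
Charles left no surviving issue, so that branch lapses and is disregarded.
The 1/2 is divided into 3 equal shares of 1/6 among Prudence, Lydia, Fiona.
Prudence predeceased; the 1/6 allotted to Prudence's branch passes to Prudence's issue by representation.
The 1/6 is divided into 3 equal shares of 1/18 among Victor, Martin, Edmund.
Victor is living and takes 1/18.
Martin is living and takes 1/18.
Edmund is living and takes 1/18.
Lydia is living and takes 1/6.
Fiona predeceased; the 1/6 allotted to Fiona's branch passes to Fiona's issue by representation.
The 1/6 is divided into 2 equal shares of 1/12 among Isaac, Albert.
Isaac is living and takes 1/12.
Albert is living and takes 1/12.

Albert 1/12; Edmund 1/18; Isaac 1/12; Lydia 1/6; Martin 1/18; Rose 1/2; Victor 1/18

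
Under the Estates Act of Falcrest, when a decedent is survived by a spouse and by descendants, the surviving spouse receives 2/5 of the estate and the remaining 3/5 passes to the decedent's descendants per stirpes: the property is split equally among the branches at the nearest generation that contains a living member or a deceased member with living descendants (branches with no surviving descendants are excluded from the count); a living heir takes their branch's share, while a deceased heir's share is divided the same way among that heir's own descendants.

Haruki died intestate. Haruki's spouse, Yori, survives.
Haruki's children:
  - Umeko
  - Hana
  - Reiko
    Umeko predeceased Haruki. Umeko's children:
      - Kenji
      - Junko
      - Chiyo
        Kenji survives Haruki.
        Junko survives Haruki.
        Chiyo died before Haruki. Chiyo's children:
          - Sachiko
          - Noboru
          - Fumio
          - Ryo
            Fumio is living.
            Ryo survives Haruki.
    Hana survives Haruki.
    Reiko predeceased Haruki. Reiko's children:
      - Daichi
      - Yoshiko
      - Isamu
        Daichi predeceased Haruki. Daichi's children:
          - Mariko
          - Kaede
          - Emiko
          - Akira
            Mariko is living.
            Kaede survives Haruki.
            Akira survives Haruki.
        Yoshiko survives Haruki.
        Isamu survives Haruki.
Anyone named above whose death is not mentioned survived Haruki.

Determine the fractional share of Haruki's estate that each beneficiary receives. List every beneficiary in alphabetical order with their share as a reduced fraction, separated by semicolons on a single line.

Akira 1/60; Emiko 1/60; Fumio 1/60; Hana 1/5; Isamu 1/15; Junko 1/15; Kaede 1/60; Kenji 1/15; Mariko 1/60; Noboru 1/60; Ryo 1/60; Sachiko 1/60; Yori 2/5; Yoshiko 1/15

Yori, as surviving spouse, takes 2/5.
The remaining 3/5 passes to Haruki's descendants per stirpes.
The 3/5 is divided into 3 equal shares of 1/5 among Umeko, Hana, Reiko.
Umeko predeceased; the 1/5 allotted to Umeko's branch passes to Umeko's issue by representation.
The 1/5 is divided into 3 equal shares of 1/15 among Kenji, Junko, Chiyo.
Kenji is living and takes 1/15.
Junko is living and takes 1/15.
Chiyo predeceased; the 1/15 allotted to Chiyo's branch passes to Chiyo's issue by representation.
The 1/15 is divided into 4 equal shares of 1/60 among Sachiko, Noboru, Fumio, Ryo.
Sachiko is living and takes 1/60.
Noboru is living and takes 1/60.
Fumio is living and takes 1/60.
Ryo is living and takes 1/60.
Hana is living and takes 1/5.
Reiko predeceased; the 1/5 allotted to Reiko's branch passes to Reiko's issue by representation.
The 1/5 is divided into 3 equal shares of 1/15 among Daichi, Yoshiko, Isamu.
Daichi predeceased; the 1/15 allotted to Daichi's branch passes to Daichi's issue by representation.
The 1/15 is divided into 4 equal shares of 1/60 among Mariko, Kaede, Emiko, Akira.
Mariko is living and takes 1/60.
Kaede is living and takes 1/60.
Emiko is living and takes 1/60.
Akira is living and takes 1/60.
Yoshiko is living and takes 1/15.
Isamu is living and takes 1/15.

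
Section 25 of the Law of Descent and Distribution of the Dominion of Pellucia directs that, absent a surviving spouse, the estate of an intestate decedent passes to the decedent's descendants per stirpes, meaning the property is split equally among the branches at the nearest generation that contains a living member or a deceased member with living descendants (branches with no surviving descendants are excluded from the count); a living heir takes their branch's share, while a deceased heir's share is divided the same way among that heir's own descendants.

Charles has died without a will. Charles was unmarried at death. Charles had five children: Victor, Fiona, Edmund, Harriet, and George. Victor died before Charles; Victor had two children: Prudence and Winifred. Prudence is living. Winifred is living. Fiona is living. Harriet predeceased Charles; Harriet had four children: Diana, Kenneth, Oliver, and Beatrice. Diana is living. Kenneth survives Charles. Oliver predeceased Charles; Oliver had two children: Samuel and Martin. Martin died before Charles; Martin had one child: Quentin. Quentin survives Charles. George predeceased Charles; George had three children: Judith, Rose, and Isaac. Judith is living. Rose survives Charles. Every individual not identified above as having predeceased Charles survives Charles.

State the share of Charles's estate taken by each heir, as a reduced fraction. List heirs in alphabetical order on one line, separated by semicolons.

There is no surviving spouse, so the entire estate passes to Charles's descendants per stirpes.
The estate is divided into 5 equal shares of 1/5 among Victor, Fiona, Edmund, Harriet, George.
Victor predeceased; the 1/5 allotted to Victor's branch passes to Victor's issue by representation.
The 1/5 is divided into 2 equal shares of 1/10 among Prudence, Winifred.
Prudence is living and takes 1/10.
Winifred is living and takes 1/10.
Fiona is living and takes 1/5.
Edmund is living and takes 1/5.
Harriet predeceased; the 1/5 allotted to Harriet's branch passes to Harriet's issue by representation.
The 1/5 is divided into 4 equal shares of 1/20 among Diana, Kenneth, Oliver, Beatrice.
Diana is living and takes 1/20.
Kenneth is living and takes 1/20.
Oliver predeceased; the 1/20 allotted to Oliver's branch passes to Oliver's issue by representation.
The 1/20 is divided into 2 equal shares of 1/40 among Samuel, Martin.
Samuel is living and takes 1/40.
Martin predeceased; the 1/40 allotted to Martin's branch passes to Martin's issue by representation.
Quentin is the sole taker at this level and receives the full 1/40.
Beatrice is living and takes 1/20.
George predeceased; the 1/5 allotted to George's branch passes to George's issue by representation.
The 1/5 is divided into 3 equal shares of 1/15 among Judith, Rose, Isaac.
Judith is living and takes 1/15.
Rose is living and takes 1/15.
Isaac is living and takes 1/15.

Beatrice 1/20; Diana 1/20; Edmund 1/5; Fiona 1/5; Isaac 1/15; Judith 1/15; Kenneth 1/20; Prudence 1/10; Quentin 1/40; Rose 1/15; Samuel 1/40; Winifred 1/10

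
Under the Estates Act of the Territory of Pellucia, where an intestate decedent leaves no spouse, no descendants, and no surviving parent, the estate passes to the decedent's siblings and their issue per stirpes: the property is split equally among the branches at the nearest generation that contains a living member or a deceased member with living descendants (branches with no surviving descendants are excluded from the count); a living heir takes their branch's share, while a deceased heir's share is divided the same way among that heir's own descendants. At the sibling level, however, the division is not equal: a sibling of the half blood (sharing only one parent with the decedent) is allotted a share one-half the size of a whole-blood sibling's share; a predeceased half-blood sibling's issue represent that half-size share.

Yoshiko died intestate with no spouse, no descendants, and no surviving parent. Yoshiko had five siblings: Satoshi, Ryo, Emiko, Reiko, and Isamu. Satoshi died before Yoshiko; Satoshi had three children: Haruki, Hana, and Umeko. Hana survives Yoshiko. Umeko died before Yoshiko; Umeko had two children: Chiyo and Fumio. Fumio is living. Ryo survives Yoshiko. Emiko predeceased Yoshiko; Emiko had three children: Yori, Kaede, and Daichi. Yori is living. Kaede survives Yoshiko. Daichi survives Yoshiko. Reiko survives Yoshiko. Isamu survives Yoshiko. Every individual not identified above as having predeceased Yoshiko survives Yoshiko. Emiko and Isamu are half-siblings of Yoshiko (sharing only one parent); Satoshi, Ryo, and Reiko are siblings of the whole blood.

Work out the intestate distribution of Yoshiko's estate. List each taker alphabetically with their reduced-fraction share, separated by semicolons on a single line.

No spouse, descendants, or parent survives, so the estate passes to Yoshiko's siblings per stirpes.
Half-blood siblings count for one-half the weight of whole-blood siblings at the initial division.
Dividing 1 in proportion to weights (total weight 4): Satoshi (weight 1) → 1/4; Ryo (weight 1) → 1/4; Emiko (weight 1/2) → 1/8; Reiko (weight 1) → 1/4; Isamu (weight 1/2) → 1/8.
Satoshi predeceased; the 1/4 allotted to Satoshi's branch passes to Satoshi's issue by representation.
The 1/4 is divided into 3 equal shares of 1/12 among Haruki, Hana, Umeko.
Haruki is living and takes 1/12.
Hana is living and takes 1/12.
Umeko predeceased; the 1/12 allotted to Umeko's branch passes to Umeko's issue by representation.
The 1/12 is divided into 2 equal shares of 1/24 among Chiyo, Fumio.
Chiyo is living and takes 1/24.
Fumio is living and takes 1/24.
Ryo is living and takes 1/4.
Emiko predeceased; the 1/8 allotted to Emiko's branch passes to Emiko's issue by representation.
The 1/8 is divided into 3 equal shares of 1/24 among Yori, Kaede, Daichi.
Yori is living and takes 1/24.
Kaede is living and takes 1/24.
Daichi is living and takes 1/24.
Reiko is living and takes 1/4.
Isamu is living and takes 1/8.

Chiyo 1/24; Daichi 1/24; Fumio 1/24; Hana 1/12; Haruki 1/12; Isamu 1/8; Kaede 1/24; Reiko 1/4; Ryo 1/4; Yori 1/24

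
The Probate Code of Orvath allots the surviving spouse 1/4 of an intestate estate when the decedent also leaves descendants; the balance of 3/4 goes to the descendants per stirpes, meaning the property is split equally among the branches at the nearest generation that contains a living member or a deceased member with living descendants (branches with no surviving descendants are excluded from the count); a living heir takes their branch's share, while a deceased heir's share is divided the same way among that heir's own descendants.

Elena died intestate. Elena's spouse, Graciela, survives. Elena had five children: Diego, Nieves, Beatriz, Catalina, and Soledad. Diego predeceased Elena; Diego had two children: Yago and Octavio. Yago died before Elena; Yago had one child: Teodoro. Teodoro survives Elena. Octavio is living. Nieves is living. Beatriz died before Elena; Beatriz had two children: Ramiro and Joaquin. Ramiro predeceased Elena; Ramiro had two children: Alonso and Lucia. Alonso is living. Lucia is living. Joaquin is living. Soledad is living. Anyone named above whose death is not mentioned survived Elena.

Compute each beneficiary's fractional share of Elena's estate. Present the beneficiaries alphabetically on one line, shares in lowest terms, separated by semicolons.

Graciela, as surviving spouse, takes 1/4.
The remaining 3/4 passes to Elena's descendants per stirpes.
The 3/4 is divided into 5 equal shares of 3/20 among Diego, Nieves, Beatriz, Catalina, Soledad.
Diego predeceased; the 3/20 allotted to Diego's branch passes to Diego's issue by representation.
The 3/20 is divided into 2 equal shares of 3/40 among Yago, Octavio.
Yago predeceased; the 3/40 allotted to Yago's branch passes to Yago's issue by representation.
Teodoro is the sole taker at this level and receives the full 3/40.
Octavio is living and takes 3/40.
Nieves is living and takes 3/20.
Beatriz predeceased; the 3/20 allotted to Beatriz's branch passes to Beatriz's issue by representation.
The 3/20 is divided into 2 equal shares of 3/40 among Ramiro, Joaquin.
Ramiro predeceased; the 3/40 allotted to Ramiro's branch passes to Ramiro's issue by representation.
The 3/40 is divided into 2 equal shares of 3/80 among Alonso, Lucia.
Alonso is living and takes 3/80.
Lucia is living and takes 3/80.
Joaquin is living and takes 3/40.
Catalina is living and takes 3/20.
Soledad is living and takes 3/20.

Alonso 3/80; Catalina 3/20; Graciela 1/4; Joaquin 3/40; Lucia 3/80; Nieves 3/20; Octavio 3/40; Soledad 3/20; Teodoro 3/40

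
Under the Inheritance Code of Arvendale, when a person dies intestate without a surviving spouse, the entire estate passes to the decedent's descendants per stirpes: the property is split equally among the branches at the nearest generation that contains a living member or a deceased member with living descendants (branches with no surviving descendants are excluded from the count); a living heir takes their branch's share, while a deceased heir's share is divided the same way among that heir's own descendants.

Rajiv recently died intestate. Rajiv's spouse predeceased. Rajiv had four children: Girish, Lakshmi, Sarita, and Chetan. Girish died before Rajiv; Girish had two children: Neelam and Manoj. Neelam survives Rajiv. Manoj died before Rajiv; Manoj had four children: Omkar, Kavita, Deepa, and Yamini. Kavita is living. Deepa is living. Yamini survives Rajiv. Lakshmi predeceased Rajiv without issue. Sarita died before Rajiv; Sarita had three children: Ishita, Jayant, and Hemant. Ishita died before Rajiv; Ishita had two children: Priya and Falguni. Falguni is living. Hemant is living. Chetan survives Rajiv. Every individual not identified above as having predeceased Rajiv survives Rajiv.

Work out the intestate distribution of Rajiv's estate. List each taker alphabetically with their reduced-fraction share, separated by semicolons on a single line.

There is no surviving spouse, so the entire estate passes to Rajiv's descendants per stirpes.
Lakshmi left no surviving issue, so that branch lapses and is disregarded.
The estate is divided into 3 equal shares of 1/3 among Girish, Sarita, Chetan.
Girish predeceased; the 1/3 allotted to Girish's branch passes to Girish's issue by representation.
The 1/3 is divided into 2 equal shares of 1/6 among Neelam, Manoj.
Neelam is living and takes 1/6.
Manoj predeceased; the 1/6 allotted to Manoj's branch passes to Manoj's issue by representation.
The 1/6 is divided into 4 equal shares of 1/24 among Omkar, Kavita, Deepa, Yamini.
Omkar is living and takes 1/24.
Kavita is living and takes 1/24.
Deepa is living and takes 1/24.
Yamini is living and takes 1/24.
Sarita predeceased; the 1/3 allotted to Sarita's branch passes to Sarita's issue by representation.
The 1/3 is divided into 3 equal shares of 1/9 among Ishita, Jayant, Hemant.
Ishita predeceased; the 1/9 allotted to Ishita's branch passes to Ishita's issue by representation.
The 1/9 is divided into 2 equal shares of 1/18 among Priya, Falguni.
Priya is living and takes 1/18.
Falguni is living and takes 1/18.
Jayant is living and takes 1/9.
Hemant is living and takes 1/9.
Chetan is living and takes 1/3.

Chetan 1/3; Deepa 1/24; Falguni 1/18; Hemant 1/9; Jayant 1/9; Kavita 1/24; Neelam 1/6; Omkar 1/24; Priya 1/18; Yamini 1/24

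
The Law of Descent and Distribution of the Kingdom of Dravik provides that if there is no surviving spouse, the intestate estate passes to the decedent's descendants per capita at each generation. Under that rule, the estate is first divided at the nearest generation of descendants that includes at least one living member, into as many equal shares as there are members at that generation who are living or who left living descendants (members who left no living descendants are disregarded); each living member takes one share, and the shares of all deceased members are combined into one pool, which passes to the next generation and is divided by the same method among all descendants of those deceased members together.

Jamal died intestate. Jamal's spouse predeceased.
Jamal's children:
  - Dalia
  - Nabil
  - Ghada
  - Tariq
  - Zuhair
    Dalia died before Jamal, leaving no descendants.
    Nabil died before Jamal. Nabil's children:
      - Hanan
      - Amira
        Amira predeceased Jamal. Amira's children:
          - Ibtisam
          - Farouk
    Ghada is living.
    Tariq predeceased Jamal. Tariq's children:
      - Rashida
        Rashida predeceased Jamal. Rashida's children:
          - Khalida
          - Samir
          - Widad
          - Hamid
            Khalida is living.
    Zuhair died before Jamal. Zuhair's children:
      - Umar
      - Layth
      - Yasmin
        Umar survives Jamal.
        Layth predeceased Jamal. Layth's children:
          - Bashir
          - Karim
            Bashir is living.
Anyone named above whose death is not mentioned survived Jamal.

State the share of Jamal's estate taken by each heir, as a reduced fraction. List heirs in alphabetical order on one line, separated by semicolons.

Bashir 3/64; Farouk 3/64; Ghada 1/4; Hamid 3/64; Hanan 1/8; Ibtisam 3/64; Karim 3/64; Khalida 3/64; Samir 3/64; Umar 1/8; Widad 3/64; Yasmin 1/8

There is no surviving spouse, so the entire estate passes to Jamal's descendants per capita at each generation.
At generation 1 (Nabil, Ghada, Tariq, Zuhair) there are 4 shares of (1)/4 = 1/4 each.
Living: Ghada — each takes 1/4.
Deceased: Nabil, Tariq, and Zuhair. Their combined 3/4 is pooled and carried to generation 2.
At generation 2 (Hanan, Amira, Rashida, Umar, Layth, Yasmin) there are 6 shares of (3/4)/6 = 1/8 each.
Living: Hanan, Umar, and Yasmin — each takes 1/8.
Deceased: Amira, Rashida, and Layth. Their combined 3/8 is pooled and carried to generation 3.
At generation 3 (Ibtisam, Farouk, Khalida, Samir, Widad, Hamid, Bashir, Karim) there are 8 shares of (3/8)/8 = 3/64 each.
Living: Ibtisam, Farouk, Khalida, Samir, Widad, Hamid, Bashir, and Karim — each takes 3/64.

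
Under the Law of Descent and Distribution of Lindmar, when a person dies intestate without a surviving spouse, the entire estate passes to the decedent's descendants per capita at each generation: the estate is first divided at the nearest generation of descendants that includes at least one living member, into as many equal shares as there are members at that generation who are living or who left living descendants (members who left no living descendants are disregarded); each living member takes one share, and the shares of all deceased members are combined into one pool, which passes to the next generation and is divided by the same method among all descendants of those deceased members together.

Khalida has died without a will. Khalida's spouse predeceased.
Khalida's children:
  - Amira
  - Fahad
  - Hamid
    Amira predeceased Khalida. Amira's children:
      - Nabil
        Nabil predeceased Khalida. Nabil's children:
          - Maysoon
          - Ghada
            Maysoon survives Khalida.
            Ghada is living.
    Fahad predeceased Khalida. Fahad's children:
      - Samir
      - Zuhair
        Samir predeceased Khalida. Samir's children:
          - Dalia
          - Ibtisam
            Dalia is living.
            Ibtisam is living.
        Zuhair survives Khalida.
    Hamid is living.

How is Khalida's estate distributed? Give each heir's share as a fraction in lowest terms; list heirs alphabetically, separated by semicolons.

There is no surviving spouse, so the entire estate passes to Khalida's descendants per capita at each generation.
At generation 1 (Amira, Fahad, Hamid) there are 3 shares of (1)/3 = 1/3 each.
Living: Hamid — each takes 1/3.
Deceased: Amira and Fahad. Their combined 2/3 is pooled and carried to generation 2.
At generation 2 (Nabil, Samir, Zuhair) there are 3 shares of (2/3)/3 = 2/9 each.
Living: Zuhair — each takes 2/9.
Deceased: Nabil and Samir. Their combined 4/9 is pooled and carried to generation 3.
At generation 3 (Maysoon, Ghada, Dalia, Ibtisam) there are 4 shares of (4/9)/4 = 1/9 each.
Living: Maysoon, Ghada, Dalia, and Ibtisam — each takes 1/9.

Dalia 1/9; Ghada 1/9; Hamid 1/3; Ibtisam 1/9; Maysoon 1/9; Zuhair 2/9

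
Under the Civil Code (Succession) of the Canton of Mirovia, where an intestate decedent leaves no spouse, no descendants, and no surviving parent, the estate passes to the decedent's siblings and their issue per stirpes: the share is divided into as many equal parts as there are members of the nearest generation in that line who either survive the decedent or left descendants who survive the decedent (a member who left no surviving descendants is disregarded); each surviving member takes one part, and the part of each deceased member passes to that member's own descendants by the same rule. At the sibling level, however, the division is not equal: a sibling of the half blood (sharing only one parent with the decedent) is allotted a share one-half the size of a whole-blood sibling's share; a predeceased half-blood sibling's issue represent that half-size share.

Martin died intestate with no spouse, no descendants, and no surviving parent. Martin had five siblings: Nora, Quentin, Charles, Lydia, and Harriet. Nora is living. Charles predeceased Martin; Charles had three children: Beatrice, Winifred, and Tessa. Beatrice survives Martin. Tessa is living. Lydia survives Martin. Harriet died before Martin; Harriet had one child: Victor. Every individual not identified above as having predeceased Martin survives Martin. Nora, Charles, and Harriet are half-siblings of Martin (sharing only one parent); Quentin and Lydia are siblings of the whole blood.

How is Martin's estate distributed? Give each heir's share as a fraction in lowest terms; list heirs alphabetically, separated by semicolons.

Beatrice 1/21; Lydia 2/7; Nora 1/7; Quentin 2/7; Tessa 1/21; Victor 1/7; Winifred 1/21

No spouse, descendants, or parent survives, so the estate passes to Martin's siblings per stirpes.
Half-blood siblings count for one-half the weight of whole-blood siblings at the initial division.
Dividing 1 in proportion to weights (total weight 7/2): Nora (weight 1/2) → 1/7; Quentin (weight 1) → 2/7; Charles (weight 1/2) → 1/7; Lydia (weight 1) → 2/7; Harriet (weight 1/2) → 1/7.
Nora is living and takes 1/7.
Quentin is living and takes 2/7.
Charles predeceased; the 1/7 allotted to Charles's branch passes to Charles's issue by representation.
The 1/7 is divided into 3 equal shares of 1/21 among Beatrice, Winifred, Tessa.
Beatrice is living and takes 1/21.
Winifred is living and takes 1/21.
Tessa is living and takes 1/21.
Lydia is living and takes 2/7.
Harriet predeceased; the 1/7 allotted to Harriet's branch passes to Harriet's issue by representation.
Victor is the sole taker at this level and receives the full 1/7.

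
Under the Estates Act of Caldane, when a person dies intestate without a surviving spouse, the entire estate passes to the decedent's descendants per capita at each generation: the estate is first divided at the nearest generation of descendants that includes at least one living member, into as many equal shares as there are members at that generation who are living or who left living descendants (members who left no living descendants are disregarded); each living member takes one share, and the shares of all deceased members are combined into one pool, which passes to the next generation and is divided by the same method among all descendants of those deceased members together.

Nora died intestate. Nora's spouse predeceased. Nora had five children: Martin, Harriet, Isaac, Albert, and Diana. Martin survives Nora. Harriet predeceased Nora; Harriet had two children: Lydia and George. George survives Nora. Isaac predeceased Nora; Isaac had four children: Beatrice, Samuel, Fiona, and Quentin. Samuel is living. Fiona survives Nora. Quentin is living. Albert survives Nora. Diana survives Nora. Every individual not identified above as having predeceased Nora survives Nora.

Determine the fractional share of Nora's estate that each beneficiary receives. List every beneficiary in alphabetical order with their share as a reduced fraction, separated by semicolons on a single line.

Albert 1/5; Beatrice 1/15; Diana 1/5; Fiona 1/15; George 1/15; Lydia 1/15; Martin 1/5; Quentin 1/15; Samuel 1/15

There is no surviving spouse, so the entire estate passes to Nora's descendants per capita at each generation.
At generation 1 (Martin, Harriet, Isaac, Albert, Diana) there are 5 shares of (1)/5 = 1/5 each.
Living: Martin, Albert, and Diana — each takes 1/5.
Deceased: Harriet and Isaac. Their combined 2/5 is pooled and carried to generation 2.
At generation 2 (Lydia, George, Beatrice, Samuel, Fiona, Quentin) there are 6 shares of (2/5)/6 = 1/15 each.
Living: Lydia, George, Beatrice, Samuel, Fiona, and Quentin — each takes 1/15.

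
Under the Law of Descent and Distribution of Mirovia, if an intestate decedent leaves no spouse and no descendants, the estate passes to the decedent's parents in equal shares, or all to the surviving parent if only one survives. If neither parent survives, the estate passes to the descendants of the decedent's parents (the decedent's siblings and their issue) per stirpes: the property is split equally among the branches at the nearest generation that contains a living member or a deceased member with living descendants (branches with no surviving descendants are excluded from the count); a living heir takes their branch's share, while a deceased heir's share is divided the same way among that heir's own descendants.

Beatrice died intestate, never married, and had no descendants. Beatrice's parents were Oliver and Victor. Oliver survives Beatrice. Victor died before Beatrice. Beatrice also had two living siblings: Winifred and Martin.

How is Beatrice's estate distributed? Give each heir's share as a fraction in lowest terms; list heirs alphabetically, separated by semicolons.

Oliver 1

Only one parent, Oliver, survives, so Oliver takes the entire estate. The siblings take nothing because a surviving parent has priority.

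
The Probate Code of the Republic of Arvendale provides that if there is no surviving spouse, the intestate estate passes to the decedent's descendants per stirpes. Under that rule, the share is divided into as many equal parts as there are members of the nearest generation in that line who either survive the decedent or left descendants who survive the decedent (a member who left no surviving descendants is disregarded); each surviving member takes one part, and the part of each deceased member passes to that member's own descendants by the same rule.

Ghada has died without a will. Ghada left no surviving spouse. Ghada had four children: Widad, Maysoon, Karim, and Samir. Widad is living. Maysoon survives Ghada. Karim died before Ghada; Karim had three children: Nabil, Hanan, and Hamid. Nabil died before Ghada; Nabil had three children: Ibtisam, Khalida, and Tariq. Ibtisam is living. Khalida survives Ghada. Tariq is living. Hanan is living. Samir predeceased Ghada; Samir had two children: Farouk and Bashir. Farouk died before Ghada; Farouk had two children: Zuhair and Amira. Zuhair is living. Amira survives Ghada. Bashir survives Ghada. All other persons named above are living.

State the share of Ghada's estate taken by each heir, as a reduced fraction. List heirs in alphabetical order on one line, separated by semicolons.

There is no surviving spouse, so the entire estate passes to Ghada's descendants per stirpes.
The estate is divided into 4 equal shares of 1/4 among Widad, Maysoon, Karim, Samir.
Widad is living and takes 1/4.
Maysoon is living and takes 1/4.
Karim predeceased; the 1/4 allotted to Karim's branch passes to Karim's issue by representation.
The 1/4 is divided into 3 equal shares of 1/12 among Nabil, Hanan, Hamid.
Nabil predeceased; the 1/12 allotted to Nabil's branch passes to Nabil's issue by representation.
The 1/12 is divided into 3 equal shares of 1/36 among Ibtisam, Khalida, Tariq.
Ibtisam is living and takes 1/36.
Khalida is living and takes 1/36.
Tariq is living and takes 1/36.
Hanan is living and takes 1/12.
Hamid is living and takes 1/12.
Samir predeceased; the 1/4 allotted to Samir's branch passes to Samir's issue by representation.
The 1/4 is divided into 2 equal shares of 1/8 among Farouk, Bashir.
Farouk predeceased; the 1/8 allotted to Farouk's branch passes to Farouk's issue by representation.
The 1/8 is divided into 2 equal shares of 1/16 among Zuhair, Amira.
Zuhair is living and takes 1/16.
Amira is living and takes 1/16.
Bashir is living and takes 1/8.

Amira 1/16; Bashir 1/8; Hamid 1/12; Hanan 1/12; Ibtisam 1/36; Khalida 1/36; Maysoon 1/4; Tariq 1/36; Widad 1/4; Zuhair 1/16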